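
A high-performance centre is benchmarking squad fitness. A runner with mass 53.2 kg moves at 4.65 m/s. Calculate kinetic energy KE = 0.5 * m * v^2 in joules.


v^2 = 4.65^2 = 21.6225
KE = 0.5 * 53.2 * 21.6225
= 575.16 J

575.16 J


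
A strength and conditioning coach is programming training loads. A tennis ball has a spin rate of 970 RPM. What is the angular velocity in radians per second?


Convert RPM to rad/s: multiply by 2*pi and divide by 60
omega = 970 * 2 * pi / 60
= 101.578 rad/s

101.578 rad/s


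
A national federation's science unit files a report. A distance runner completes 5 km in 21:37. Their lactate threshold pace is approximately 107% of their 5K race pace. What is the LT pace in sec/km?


Convert to seconds: 21 min 37 s = 1297 s
Pace per km = 1297 / 5 = 259.4 s/km
LT pace = 259.4 * 1.07 = 277.56 s/km

277.56 s/km


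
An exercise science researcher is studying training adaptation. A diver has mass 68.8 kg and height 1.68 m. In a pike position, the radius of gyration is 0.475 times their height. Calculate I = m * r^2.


r = 0.475 * 1.68 = 0.798 m
I = m * r^2 = 68.8 * 0.636804 = 43.812 kg*m^2

43.812 kg*m^2


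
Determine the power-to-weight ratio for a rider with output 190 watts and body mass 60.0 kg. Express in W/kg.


P/W = 190 / 60.0 = 3.167 W/kg

3.167 W/kg


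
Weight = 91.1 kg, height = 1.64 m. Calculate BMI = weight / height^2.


height^2 = 1.64^2 = 2.6896
BMI = 91.1 / 2.6896 = 33.87 kg/m^2

33.87 kg/m^2


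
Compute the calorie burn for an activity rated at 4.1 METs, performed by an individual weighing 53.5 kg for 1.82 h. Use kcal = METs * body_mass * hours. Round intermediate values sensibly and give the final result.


Product of METs and mass = 4.1 * 53.5 = 219.35
Total kcal = 219.35 * 1.82 = 399.22 kcal

399.22 kcal


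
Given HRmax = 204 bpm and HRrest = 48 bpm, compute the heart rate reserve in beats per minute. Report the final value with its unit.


Heart rate reserve = maximum HR minus resting HR
HRR = 204 - 48 = 156 bpm

156 bpm


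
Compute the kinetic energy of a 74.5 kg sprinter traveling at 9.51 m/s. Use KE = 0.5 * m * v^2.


Velocity squared = 90.4401
KE = 0.5 * 74.5 * 90.4401 = 3368.89 J

3368.89 J


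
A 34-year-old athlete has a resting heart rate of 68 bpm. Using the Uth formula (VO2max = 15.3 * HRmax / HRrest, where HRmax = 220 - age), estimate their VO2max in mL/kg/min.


HRmax = 220 - 34 = 186 bpm
Ratio = HRmax / HRrest = 186 / 68 = 2.7353
VO2max = 15.3 * 2.7353 = 41.85 mL/kg/min

41.85 mL/kg/min


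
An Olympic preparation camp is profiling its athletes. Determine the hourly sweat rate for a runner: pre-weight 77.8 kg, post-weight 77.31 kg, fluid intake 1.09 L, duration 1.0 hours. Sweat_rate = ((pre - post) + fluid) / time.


Mass lost = 77.8 - 77.31 = 0.49 kg
Add fluid consumed: 0.49 + 1.09 = 1.58 L total sweat
Sweat rate = 1.58 / 1.0 = 1.58 L/h

1.58 L/h


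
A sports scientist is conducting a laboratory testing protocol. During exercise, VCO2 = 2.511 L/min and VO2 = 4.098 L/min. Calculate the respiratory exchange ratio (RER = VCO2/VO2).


RER = VCO2 / VO2
= 2.511 / 4.098
= 0.6127

0.6127


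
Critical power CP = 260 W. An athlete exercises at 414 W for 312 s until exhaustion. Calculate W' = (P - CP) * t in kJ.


P - CP = 414 - 260 = 154 W
W' = 154 * 312 = 48048 J
= 48048 / 1000 = 48.048 kJ

48.048 kJ


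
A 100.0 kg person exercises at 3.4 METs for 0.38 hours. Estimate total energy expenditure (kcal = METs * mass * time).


Energy = METs * mass(kg) * time(h)
= 3.4 * 100.0 * 0.38
= 129.2 kcal

129.2 kcal


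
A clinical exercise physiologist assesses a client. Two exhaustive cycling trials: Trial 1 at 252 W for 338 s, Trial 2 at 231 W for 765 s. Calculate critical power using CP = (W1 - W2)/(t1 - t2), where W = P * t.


W1 = 252 * 338 = 85176 J
W2 = 231 * 765 = 176715 J
CP = (85176 - 176715) / (338 - 765)
= -91539 / -427
= 214.38 W

214.38 W


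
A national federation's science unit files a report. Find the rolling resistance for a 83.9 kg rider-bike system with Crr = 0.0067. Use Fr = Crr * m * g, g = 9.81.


m * g = 83.9 * 9.81 = 823.059 N
Fr = 0.0067 * 823.059 = 5.514 N

5.514 N


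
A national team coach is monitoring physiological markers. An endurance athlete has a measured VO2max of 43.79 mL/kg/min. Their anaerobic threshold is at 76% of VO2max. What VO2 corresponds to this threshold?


Anaerobic threshold VO2 = VO2max * 76%
= 43.79 * 0.76
= 33.28 mL/kg/min

33.28 mL/kg/min


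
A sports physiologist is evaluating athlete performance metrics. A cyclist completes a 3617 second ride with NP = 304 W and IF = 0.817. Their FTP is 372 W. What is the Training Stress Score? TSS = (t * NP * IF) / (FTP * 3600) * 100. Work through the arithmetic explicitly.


t * NP * IF = 3617 * 304 * 0.817 = 898347.056
FTP * 3600 = 1339200
TSS = (898347.056 / 1339200) * 100 = 67.08

67.08 TSS


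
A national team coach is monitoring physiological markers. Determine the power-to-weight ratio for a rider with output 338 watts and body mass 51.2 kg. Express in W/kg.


P/W = 338 / 51.2 = 6.602 W/kg

6.602 W/kg


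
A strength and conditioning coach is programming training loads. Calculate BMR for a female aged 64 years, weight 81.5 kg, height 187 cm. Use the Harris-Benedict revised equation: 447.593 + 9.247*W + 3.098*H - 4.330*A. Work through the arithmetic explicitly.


Substituting values:
W term = 9.247 * 81.5 = 753.6305
H term = 3.098 * 187 = 579.326
A term = 4.330 * 64 = 277.12
BMR = 1503.43 kcal/day

1503.43 kcal/day


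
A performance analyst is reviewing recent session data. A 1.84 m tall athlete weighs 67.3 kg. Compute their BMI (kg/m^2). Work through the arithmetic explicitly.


height^2 = 3.3856 m^2
BMI = 67.3 / 3.3856 = 19.88 kg/m^2

19.88 kg/m^2


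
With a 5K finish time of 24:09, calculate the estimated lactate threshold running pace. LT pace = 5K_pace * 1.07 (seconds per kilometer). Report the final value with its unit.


Race duration = 1449 s for 5 km
Average pace = 1449 / 5 = 289.8 s/km
LT pace = 289.8 * 1.07
= 310.09 s/km

310.09 s/km


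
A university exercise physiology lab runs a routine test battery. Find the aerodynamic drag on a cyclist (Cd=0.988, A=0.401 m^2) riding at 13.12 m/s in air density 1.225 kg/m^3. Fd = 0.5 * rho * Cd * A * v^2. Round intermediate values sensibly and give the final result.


Fd = 0.5 * 1.225 * 0.988 * 0.401 * 13.12^2
= 0.5 * 1.225 * 0.988 * 0.401 * 172.1344
= 41.771 N

41.771 N


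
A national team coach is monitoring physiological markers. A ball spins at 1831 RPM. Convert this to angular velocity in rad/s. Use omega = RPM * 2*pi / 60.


omega = 1831 * 2 * pi / 60
= 1831 * 6.28318531 / 60
= 11504.512 / 60
= 191.742 rad/s

191.742 rad/s


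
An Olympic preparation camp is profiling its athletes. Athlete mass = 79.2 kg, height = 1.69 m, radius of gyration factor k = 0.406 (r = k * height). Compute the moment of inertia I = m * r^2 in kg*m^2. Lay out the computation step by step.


r = k * height = 0.406 * 1.69 = 0.68614 m
r^2 = 0.68614^2 = 0.470788
I = 79.2 * 0.470788 = 37.286 kg*m^2

37.286 kg*m^2


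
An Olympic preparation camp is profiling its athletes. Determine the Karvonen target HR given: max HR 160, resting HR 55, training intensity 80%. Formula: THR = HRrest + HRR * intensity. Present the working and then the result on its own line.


HRR = HRmax - HRrest = 160 - 55 = 105
THR = 55 + 105 * 0.8
= 139.0 bpm

139.0 bpm


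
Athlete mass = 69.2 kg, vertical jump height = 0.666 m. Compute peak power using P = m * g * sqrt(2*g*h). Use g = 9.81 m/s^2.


sqrt(2 * 9.81 * 0.666) = sqrt(13.06692) = 3.614819 m/s
P = 69.2 * 9.81 * 3.614819
= 2453.93 W

2453.93 W


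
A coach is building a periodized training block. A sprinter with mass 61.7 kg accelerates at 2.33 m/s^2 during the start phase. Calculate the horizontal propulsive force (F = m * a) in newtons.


F = m * a
= 61.7 * 2.33
= 143.76 N

143.76 N


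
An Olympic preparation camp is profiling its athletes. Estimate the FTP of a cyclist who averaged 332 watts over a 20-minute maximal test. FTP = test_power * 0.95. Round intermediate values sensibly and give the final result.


FTP = 332 * 0.95 = 315.4 W

315.4 W


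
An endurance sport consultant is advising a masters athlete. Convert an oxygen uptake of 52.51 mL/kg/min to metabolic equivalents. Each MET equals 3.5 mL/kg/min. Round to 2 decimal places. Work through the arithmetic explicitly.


One MET = 3.5 mL/kg/min
Number of METs = 52.51 / 3.5
= 15.0 METs

15.0 METs


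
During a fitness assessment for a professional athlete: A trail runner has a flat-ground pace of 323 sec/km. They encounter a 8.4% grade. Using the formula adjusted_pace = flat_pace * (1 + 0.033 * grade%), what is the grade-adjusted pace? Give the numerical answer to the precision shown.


Grade factor = 1 + 0.033 * 8.4 = 1.2772
Adjusted = 323 * 1.2772 = 412.54 sec/km

412.54 s/km


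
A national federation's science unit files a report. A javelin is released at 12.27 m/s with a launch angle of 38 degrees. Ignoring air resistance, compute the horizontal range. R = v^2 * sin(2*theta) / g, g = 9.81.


Launch speed squared = 150.5529
sin(2 * 38 deg) = 0.970296
Range = 150.5529 * 0.970296 / 9.81
= 14.891 m

14.891 m


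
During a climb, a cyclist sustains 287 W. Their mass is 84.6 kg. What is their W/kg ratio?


Power-to-weight = 287 W / 84.6 kg
= 3.392 W/kg

3.392 W/kg


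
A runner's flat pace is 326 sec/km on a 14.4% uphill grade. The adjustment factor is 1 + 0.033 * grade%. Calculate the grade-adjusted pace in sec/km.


Factor = 1 + 0.033 * 14.4 = 1.4752
Adjusted pace = 326 * 1.4752
= 480.92 sec/km

480.92 s/km


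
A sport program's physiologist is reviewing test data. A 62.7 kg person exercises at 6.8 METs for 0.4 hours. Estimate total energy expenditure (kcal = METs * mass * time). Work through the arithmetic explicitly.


Energy = METs * mass(kg) * time(h)
= 6.8 * 62.7 * 0.4
= 170.54 kcal

170.54 kcal


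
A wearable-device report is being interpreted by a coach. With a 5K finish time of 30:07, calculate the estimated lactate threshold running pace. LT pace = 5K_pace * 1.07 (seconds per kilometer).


Race duration = 1807 s for 5 km
Average pace = 1807 / 5 = 361.4 s/km
LT pace = 361.4 * 1.07
= 386.7 s/km

386.7 s/km


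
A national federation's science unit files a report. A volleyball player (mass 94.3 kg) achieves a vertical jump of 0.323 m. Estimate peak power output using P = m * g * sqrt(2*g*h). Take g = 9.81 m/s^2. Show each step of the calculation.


2 * g * h = 2 * 9.81 * 0.323 = 6.33726
sqrt(6.33726) = 2.517392 m/s
P = 94.3 * 9.81 * 2.517392 = 2328.8 W

2328.8 W


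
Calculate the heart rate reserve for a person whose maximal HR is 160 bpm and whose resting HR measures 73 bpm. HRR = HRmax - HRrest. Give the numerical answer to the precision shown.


HRmax = 160 bpm
HRrest = 73 bpm
HRR = 160 - 73 = 87 bpm

87 bpm


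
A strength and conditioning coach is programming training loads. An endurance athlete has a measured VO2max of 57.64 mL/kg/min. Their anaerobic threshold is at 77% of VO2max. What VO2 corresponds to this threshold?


Anaerobic threshold VO2 = VO2max * 77%
= 57.64 * 0.77
= 44.38 mL/kg/min

44.38 mL/kg/min


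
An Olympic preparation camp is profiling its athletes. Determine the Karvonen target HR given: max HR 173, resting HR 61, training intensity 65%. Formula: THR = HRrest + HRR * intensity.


HRR = HRmax - HRrest = 173 - 61 = 112
THR = 61 + 112 * 0.65
= 133.8 bpm

133.8 bpm


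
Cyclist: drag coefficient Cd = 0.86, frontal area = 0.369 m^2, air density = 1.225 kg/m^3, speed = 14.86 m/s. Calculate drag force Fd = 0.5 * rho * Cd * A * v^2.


v^2 = 14.86^2 = 220.8196
Fd = 0.5 * 1.225 * 0.86 * 0.369 * 220.8196
= 42.921 N

42.921 N


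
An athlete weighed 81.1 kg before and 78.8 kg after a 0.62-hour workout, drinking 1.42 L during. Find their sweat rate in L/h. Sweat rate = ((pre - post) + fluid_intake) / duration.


Body mass change = 2.3 kg
Total sweat loss = 2.3 + 1.42 = 3.72 L
Rate = 3.72 / 0.62 = 6.0 L/h

6.0 L/h


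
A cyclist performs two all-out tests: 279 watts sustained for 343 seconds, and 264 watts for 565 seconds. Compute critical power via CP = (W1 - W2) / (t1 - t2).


W1 = P1 * t1 = 279 * 343 = 95697 J
W2 = P2 * t2 = 264 * 565 = 149160 J
CP = (95697 - 149160) / (343 - 565)
= 240.82 W

240.82 W


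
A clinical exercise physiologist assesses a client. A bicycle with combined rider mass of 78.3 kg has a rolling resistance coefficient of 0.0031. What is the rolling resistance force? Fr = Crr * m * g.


Fr = 0.0031 * 78.3 * 9.81
= 0.24273 * 9.81
= 2.381 N

2.381 N


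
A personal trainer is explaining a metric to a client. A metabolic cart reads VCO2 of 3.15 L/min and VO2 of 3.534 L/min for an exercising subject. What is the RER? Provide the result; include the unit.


RER = VCO2 / VO2 = 3.15 / 3.534 = 0.8913

0.8913


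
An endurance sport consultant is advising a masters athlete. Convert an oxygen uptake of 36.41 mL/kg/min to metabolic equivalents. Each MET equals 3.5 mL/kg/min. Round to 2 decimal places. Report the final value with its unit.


One MET = 3.5 mL/kg/min
Number of METs = 36.41 / 3.5
= 10.4 METs

10.4 METs


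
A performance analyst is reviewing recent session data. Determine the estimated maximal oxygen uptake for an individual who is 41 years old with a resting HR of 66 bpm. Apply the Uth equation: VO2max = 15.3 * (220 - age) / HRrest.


HRmax = 220 - 41 = 179
VO2max = 15.3 * (179 / 66)
= 15.3 * 2.7121
= 41.5 mL/kg/min

41.5 mL/kg/min


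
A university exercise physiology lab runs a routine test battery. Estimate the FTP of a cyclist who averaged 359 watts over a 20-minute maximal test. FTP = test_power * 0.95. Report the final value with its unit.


FTP = 359 * 0.95 = 341.05 W

341.05 W


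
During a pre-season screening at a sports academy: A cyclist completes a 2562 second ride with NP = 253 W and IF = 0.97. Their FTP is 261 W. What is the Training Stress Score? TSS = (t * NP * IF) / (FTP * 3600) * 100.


t * NP * IF = 2562 * 253 * 0.97 = 628740.42
FTP * 3600 = 939600
TSS = (628740.42 / 939600) * 100 = 66.92

66.92 TSS


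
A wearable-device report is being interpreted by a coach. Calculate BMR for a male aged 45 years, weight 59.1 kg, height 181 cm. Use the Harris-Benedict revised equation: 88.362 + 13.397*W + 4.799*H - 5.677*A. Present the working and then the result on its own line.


Substituting values:
W term = 13.397 * 59.1 = 791.7627
H term = 4.799 * 181 = 868.619
A term = 5.677 * 45 = 255.465
BMR = 1493.28 kcal/day

1493.28 kcal/day


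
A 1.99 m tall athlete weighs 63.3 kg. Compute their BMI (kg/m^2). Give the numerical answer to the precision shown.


height^2 = 3.9601 m^2
BMI = 63.3 / 3.9601 = 15.98 kg/m^2

15.98 kg/m^2


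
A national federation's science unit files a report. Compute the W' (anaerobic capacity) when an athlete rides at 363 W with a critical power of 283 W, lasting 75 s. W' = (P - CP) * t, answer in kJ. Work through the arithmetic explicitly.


Above-CP power = 80 W
Duration = 75 s
W' = 80 * 75 = 6000 J
Convert: 6000 / 1000 = 6.0 kJ

6.0 kJ


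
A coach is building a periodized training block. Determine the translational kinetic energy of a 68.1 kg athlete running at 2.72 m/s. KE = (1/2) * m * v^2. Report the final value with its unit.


KE = 0.5 * m * v^2
= 0.5 * 68.1 * 2.72^2
= 0.5 * 68.1 * 7.3984
= 251.92 J

251.92 J


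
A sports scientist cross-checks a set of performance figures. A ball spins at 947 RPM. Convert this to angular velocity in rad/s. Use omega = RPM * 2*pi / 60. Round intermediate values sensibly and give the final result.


omega = 947 * 2 * pi / 60
= 947 * 6.28318531 / 60
= 5950.176 / 60
= 99.17 rad/s

99.17 rad/s


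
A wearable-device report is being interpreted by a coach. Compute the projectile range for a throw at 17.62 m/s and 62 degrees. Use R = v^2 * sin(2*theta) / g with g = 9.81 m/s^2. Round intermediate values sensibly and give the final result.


Two times the angle = 124 degrees
sin(124) = 0.829038
R = 310.4644 * 0.829038 / 9.81 = 26.237 m

26.237 m


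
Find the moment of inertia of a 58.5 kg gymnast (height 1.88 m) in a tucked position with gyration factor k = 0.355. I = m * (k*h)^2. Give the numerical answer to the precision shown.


Radius of gyration = 0.355 * 1.88 = 0.6674 m
I = 58.5 * 0.6674^2
= 58.5 * 0.445423
= 26.057 kg*m^2

26.057 kg*m^2


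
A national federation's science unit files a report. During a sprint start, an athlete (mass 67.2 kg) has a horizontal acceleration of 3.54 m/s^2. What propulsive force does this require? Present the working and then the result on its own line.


Propulsive force = mass * acceleration
= 67.2 kg * 3.54 m/s^2
= 237.89 N

237.89 N


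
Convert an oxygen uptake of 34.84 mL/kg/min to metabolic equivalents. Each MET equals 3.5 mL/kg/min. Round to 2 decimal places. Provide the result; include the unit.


One MET = 3.5 mL/kg/min
Number of METs = 34.84 / 3.5
= 9.95 METs

9.95 METs


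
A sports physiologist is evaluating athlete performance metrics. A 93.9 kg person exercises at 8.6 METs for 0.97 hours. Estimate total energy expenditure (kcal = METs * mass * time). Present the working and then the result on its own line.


Energy = METs * mass(kg) * time(h)
= 8.6 * 93.9 * 0.97
= 783.31 kcal

783.31 kcal


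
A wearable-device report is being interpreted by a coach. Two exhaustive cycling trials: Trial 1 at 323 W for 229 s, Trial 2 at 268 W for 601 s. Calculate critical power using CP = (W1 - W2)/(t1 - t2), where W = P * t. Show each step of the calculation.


W1 = 323 * 229 = 73967 J
W2 = 268 * 601 = 161068 J
CP = (73967 - 161068) / (229 - 601)
= -87101 / -372
= 234.14 W

234.14 W


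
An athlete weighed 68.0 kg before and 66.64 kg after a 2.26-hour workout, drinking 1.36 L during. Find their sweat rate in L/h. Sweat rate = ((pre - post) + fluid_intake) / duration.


Body mass change = 1.36 kg
Total sweat loss = 1.36 + 1.36 = 2.72 L
Rate = 2.72 / 2.26 = 1.204 L/h

1.204 L/h


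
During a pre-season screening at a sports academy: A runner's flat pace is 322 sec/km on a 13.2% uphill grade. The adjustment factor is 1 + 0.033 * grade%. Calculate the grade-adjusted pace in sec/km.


Factor = 1 + 0.033 * 13.2 = 1.4356
Adjusted pace = 322 * 1.4356
= 462.26 sec/km

462.26 s/km


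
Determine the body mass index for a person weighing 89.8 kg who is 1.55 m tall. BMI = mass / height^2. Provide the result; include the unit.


BMI = mass / height^2
= 89.8 / 1.55^2
= 89.8 / 2.4025
= 37.38 kg/m^2

37.38 kg/m^2


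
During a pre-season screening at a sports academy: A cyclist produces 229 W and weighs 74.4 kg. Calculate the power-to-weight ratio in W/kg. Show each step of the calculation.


P/W = power / mass
= 229 / 74.4
= 3.078 W/kg

3.078 W/kg


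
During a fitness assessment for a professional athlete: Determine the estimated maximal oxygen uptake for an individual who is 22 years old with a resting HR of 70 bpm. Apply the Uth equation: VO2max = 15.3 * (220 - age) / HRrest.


HRmax = 220 - 22 = 198
VO2max = 15.3 * (198 / 70)
= 15.3 * 2.8286
= 43.28 mL/kg/min

43.28 mL/kg/min


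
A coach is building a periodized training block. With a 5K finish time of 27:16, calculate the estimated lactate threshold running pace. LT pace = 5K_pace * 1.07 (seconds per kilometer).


Race duration = 1636 s for 5 km
Average pace = 1636 / 5 = 327.2 s/km
LT pace = 327.2 * 1.07
= 350.1 s/km

350.1 s/km


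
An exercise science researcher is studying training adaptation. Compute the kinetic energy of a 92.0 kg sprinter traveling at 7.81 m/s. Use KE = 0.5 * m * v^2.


Velocity squared = 60.9961
KE = 0.5 * 92.0 * 60.9961 = 2805.82 J

2805.82 J


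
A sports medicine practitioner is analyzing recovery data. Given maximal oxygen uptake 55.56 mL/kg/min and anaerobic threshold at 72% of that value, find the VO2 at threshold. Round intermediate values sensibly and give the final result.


Percentage as decimal = 0.72
VO2 at AT = 55.56 * 0.72 = 40.0 mL/kg/min

40.0 mL/kg/min


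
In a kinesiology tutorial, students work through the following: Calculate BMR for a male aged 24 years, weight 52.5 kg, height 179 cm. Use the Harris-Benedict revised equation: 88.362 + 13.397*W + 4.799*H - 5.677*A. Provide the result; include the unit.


Substituting values:
W term = 13.397 * 52.5 = 703.3425
H term = 4.799 * 179 = 859.021
A term = 5.677 * 24 = 136.248
BMR = 1514.48 kcal/day

1514.48 kcal/day


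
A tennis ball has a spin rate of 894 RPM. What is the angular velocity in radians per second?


Convert RPM to rad/s: multiply by 2*pi and divide by 60
omega = 894 * 2 * pi / 60
= 93.619 rad/s

93.619 rad/s


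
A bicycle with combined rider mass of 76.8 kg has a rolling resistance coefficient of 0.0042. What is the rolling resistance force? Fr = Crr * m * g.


Fr = 0.0042 * 76.8 * 9.81
= 0.32256 * 9.81
= 3.164 N

3.164 N


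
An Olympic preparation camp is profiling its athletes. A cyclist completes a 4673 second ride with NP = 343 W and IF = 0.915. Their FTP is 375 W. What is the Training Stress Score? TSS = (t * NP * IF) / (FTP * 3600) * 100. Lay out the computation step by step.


t * NP * IF = 4673 * 343 * 0.915 = 1466597.685
FTP * 3600 = 1350000
TSS = (1466597.685 / 1350000) * 100 = 108.64

108.64 TSS


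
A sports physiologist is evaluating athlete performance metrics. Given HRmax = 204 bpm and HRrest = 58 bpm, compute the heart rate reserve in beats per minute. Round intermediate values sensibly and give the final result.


Heart rate reserve = maximum HR minus resting HR
HRR = 204 - 58 = 146 bpm

146 bpm


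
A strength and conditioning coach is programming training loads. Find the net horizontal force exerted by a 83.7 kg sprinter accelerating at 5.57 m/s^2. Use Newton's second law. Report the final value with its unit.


Newton's second law: F = m * a
F = 83.7 * 5.57 = 466.21 N

466.21 N


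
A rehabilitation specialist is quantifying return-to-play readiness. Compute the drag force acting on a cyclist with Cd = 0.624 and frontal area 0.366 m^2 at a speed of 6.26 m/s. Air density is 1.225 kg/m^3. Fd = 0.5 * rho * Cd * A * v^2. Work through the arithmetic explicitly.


Step 1: v^2 = 39.1876
Step 2: Fd = 0.5 * 1.225 * 0.624 * 0.366 * 39.1876
= 5.482 N

5.482 N


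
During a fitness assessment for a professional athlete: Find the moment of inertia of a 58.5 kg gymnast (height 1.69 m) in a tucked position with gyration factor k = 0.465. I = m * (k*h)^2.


Radius of gyration = 0.465 * 1.69 = 0.78585 m
I = 58.5 * 0.78585^2
= 58.5 * 0.61756
= 36.127 kg*m^2

36.127 kg*m^2


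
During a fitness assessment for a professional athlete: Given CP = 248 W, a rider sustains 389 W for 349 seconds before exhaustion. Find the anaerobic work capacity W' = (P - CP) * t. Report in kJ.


Excess power = 389 - 248 = 141 W
Work above CP = 141 * 349 = 49209 J
W' = 49.209 kJ

49.209 kJ


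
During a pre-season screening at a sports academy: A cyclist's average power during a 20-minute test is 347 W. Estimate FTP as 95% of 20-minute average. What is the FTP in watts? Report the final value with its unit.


FTP = 20-min power * 0.95
= 347 * 0.95
= 329.65 W

329.65 W


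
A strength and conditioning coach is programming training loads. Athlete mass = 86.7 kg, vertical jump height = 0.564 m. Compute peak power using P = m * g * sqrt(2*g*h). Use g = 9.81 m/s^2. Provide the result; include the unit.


sqrt(2 * 9.81 * 0.564) = sqrt(11.06568) = 3.326512 m/s
P = 86.7 * 9.81 * 3.326512
= 2829.29 W

2829.29 W


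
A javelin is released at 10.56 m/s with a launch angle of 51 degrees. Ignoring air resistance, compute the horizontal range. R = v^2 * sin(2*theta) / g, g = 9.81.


Launch speed squared = 111.5136
sin(2 * 51 deg) = 0.978148
Range = 111.5136 * 0.978148 / 9.81
= 11.119 m

11.119 m


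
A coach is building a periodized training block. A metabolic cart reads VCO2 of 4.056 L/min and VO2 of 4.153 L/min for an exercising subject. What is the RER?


RER = VCO2 / VO2 = 4.056 / 4.153 = 0.9766

0.9766


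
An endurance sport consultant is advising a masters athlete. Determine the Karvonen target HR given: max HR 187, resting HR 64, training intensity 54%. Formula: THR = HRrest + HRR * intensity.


HRR = HRmax - HRrest = 187 - 64 = 123
THR = 64 + 123 * 0.54
= 130.42 bpm

130.42 bpm


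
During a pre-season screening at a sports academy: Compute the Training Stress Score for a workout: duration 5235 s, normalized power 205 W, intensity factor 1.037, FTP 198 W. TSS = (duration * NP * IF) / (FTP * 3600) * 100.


Product = 5235 * 205 * 1.037 = 1112882.475
Base = 198 * 3600 = 712800
TSS = 1112882.475 / 712800 * 100 = 156.13

156.13 TSS


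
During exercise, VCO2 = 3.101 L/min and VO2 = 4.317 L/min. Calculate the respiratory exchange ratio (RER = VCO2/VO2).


RER = VCO2 / VO2
= 3.101 / 4.317
= 0.7183

0.7183


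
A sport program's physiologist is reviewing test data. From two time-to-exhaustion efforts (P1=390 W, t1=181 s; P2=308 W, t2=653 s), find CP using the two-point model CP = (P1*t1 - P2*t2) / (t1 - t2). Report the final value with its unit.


Work in trial 1 = 70590 J
Work in trial 2 = 201124 J
Delta work = -130534 J
Delta time = -472 s
CP = -130534 / -472 = 276.56 W

276.56 W


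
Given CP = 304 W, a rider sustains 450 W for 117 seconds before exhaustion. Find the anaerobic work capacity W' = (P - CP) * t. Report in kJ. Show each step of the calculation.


Excess power = 450 - 304 = 146 W
Work above CP = 146 * 117 = 17082 J
W' = 17.082 kJ

17.082 kJ


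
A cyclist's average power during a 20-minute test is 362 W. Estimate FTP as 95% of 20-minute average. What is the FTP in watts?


FTP = 20-min power * 0.95
= 362 * 0.95
= 343.9 W

343.9 W


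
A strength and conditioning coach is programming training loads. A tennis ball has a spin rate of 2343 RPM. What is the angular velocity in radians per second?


Convert RPM to rad/s: multiply by 2*pi and divide by 60
omega = 2343 * 2 * pi / 60
= 245.358 rad/s

245.358 rad/s


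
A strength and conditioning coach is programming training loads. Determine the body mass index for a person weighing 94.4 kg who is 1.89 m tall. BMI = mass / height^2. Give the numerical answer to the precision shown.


BMI = mass / height^2
= 94.4 / 1.89^2
= 94.4 / 3.5721
= 26.43 kg/m^2

26.43 kg/m^2


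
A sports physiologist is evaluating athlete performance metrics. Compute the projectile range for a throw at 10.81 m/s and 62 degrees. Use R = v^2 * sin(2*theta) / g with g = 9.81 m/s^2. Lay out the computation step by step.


Two times the angle = 124 degrees
sin(124) = 0.829038
R = 116.8561 * 0.829038 / 9.81 = 9.875 m

9.875 m


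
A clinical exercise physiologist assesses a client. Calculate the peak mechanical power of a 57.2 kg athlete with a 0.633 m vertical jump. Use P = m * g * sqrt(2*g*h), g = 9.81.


First, sqrt(2gh) = sqrt(2 * 9.81 * 0.633)
= sqrt(12.41946) = 3.524125 m/s
Power = 57.2 * 9.81 * 3.524125 = 1977.5 W

1977.5 W


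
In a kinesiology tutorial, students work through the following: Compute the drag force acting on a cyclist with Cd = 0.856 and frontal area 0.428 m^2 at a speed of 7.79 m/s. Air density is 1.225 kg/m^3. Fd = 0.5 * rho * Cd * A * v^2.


Step 1: v^2 = 60.6841
Step 2: Fd = 0.5 * 1.225 * 0.856 * 0.428 * 60.6841
= 13.618 N

13.618 N


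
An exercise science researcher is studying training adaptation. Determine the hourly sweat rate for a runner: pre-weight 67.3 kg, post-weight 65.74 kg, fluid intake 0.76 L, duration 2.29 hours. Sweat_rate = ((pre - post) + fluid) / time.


Mass lost = 67.3 - 65.74 = 1.56 kg
Add fluid consumed: 1.56 + 0.76 = 2.32 L total sweat
Sweat rate = 2.32 / 2.29 = 1.013 L/h

1.013 L/h


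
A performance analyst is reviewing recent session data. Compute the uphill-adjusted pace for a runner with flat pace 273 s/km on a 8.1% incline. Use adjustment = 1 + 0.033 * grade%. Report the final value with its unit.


Adjustment factor = 1 + 0.033 * 8.1 = 1.2673
Grade-adjusted pace = 273 * 1.2673 = 345.97 s/km

345.97 s/km


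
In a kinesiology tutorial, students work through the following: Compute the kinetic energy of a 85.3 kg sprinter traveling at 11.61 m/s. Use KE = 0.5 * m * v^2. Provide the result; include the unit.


Velocity squared = 134.7921
KE = 0.5 * 85.3 * 134.7921 = 5748.88 J

5748.88 J


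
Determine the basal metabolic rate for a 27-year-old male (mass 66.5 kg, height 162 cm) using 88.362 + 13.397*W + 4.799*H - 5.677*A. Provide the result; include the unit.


BMR = 88.362 + 13.397*66.5 + 4.799*162 - 5.677*27
= 1603.42 kcal/day

1603.42 kcal/day


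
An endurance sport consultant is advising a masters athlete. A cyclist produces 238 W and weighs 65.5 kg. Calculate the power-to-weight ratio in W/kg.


P/W = power / mass
= 238 / 65.5
= 3.634 W/kg

3.634 W/kg


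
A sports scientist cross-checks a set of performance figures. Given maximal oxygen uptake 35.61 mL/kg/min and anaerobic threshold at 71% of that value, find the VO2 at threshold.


Percentage as decimal = 0.71
VO2 at AT = 35.61 * 0.71 = 25.28 mL/kg/min

25.28 mL/kg/min


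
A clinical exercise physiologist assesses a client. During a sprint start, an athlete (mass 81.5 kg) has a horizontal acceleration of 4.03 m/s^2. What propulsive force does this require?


Propulsive force = mass * acceleration
= 81.5 kg * 4.03 m/s^2
= 328.45 N

328.45 N


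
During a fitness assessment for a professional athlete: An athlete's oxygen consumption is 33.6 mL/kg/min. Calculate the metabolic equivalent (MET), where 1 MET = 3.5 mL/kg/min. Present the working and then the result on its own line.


MET = VO2 / 3.5
= 33.6 / 3.5
= 9.6 METs

9.6 METs


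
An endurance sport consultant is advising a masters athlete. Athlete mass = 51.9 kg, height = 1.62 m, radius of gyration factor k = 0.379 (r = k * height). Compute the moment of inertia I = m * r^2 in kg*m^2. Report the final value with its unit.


r = k * height = 0.379 * 1.62 = 0.61398 m
r^2 = 0.61398^2 = 0.376971
I = 51.9 * 0.376971 = 19.565 kg*m^2

19.565 kg*m^2


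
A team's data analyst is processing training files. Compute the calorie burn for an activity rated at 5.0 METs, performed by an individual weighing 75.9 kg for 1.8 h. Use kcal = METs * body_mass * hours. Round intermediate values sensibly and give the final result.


Product of METs and mass = 5.0 * 75.9 = 379.5
Total kcal = 379.5 * 1.8 = 683.1 kcal

683.1 kcal


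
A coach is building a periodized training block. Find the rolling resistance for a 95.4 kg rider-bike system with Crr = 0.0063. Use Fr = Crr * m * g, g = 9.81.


m * g = 95.4 * 9.81 = 935.874 N
Fr = 0.0063 * 935.874 = 5.896 N

5.896 N


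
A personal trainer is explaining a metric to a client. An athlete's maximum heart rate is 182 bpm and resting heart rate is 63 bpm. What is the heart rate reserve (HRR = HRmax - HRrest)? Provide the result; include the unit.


HRR = HRmax - HRrest
= 182 - 63
= 119 bpm

119 bpm


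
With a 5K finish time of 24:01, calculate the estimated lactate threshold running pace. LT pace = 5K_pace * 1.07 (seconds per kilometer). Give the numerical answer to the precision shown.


Race duration = 1441 s for 5 km
Average pace = 1441 / 5 = 288.2 s/km
LT pace = 288.2 * 1.07
= 308.37 s/km

308.37 s/km


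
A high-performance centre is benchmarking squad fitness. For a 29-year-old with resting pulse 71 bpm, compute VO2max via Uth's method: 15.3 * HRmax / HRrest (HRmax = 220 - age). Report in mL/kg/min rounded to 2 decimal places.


Step 1: HRmax = 220 - 29 = 191 bpm
Step 2: Ratio = 191 / 71 = 2.6901
Step 3: VO2max = 15.3 * 2.6901 = 41.16 mL/kg/min

41.16 mL/kg/min


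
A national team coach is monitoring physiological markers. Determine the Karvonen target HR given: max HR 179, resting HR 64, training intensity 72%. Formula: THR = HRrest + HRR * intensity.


HRR = HRmax - HRrest = 179 - 64 = 115
THR = 64 + 115 * 0.72
= 146.8 bpm

146.8 bpm


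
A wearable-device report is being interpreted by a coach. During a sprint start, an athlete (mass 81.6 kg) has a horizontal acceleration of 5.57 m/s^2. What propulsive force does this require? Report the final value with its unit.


Propulsive force = mass * acceleration
= 81.6 kg * 5.57 m/s^2
= 454.51 N

454.51 N


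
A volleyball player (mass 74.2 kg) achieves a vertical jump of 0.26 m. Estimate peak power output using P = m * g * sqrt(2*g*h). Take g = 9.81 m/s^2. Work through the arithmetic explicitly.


2 * g * h = 2 * 9.81 * 0.26 = 5.1012
sqrt(5.1012) = 2.258584 m/s
P = 74.2 * 9.81 * 2.258584 = 1644.03 W

1644.03 W


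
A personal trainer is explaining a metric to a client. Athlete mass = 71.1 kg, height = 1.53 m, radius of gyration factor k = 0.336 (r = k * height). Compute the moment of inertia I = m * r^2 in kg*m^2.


r = k * height = 0.336 * 1.53 = 0.51408 m
r^2 = 0.51408^2 = 0.264278
I = 71.1 * 0.264278 = 18.79 kg*m^2

18.79 kg*m^2


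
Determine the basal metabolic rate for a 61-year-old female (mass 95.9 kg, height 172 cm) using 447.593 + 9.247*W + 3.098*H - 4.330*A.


BMR = 447.593 + 9.247*95.9 + 3.098*172 - 4.330*61
= 1603.11 kcal/day

1603.11 kcal/day


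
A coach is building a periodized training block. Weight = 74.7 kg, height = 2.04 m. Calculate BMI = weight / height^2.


height^2 = 2.04^2 = 4.1616
BMI = 74.7 / 4.1616 = 17.95 kg/m^2

17.95 kg/m^2


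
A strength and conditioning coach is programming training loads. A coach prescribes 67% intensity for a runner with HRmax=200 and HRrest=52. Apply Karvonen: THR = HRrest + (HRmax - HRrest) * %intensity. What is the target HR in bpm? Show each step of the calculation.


Heart rate reserve = 200 - 52 = 148
Intensity fraction = 67 / 100 = 0.67
THR = 52 + 148 * 0.67 = 151.16 bpm

151.16 bpm


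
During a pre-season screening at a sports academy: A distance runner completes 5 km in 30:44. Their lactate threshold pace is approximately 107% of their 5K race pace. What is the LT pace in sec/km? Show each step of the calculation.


Convert to seconds: 30 min 44 s = 1844 s
Pace per km = 1844 / 5 = 368.8 s/km
LT pace = 368.8 * 1.07 = 394.62 s/km

394.62 s/km


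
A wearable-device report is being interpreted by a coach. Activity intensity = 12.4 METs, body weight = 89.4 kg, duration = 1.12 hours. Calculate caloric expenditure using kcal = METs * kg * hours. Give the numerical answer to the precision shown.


kcal = 12.4 * 89.4 * 1.12
= 1108.56 * 1.12
= 1241.59 kcal

1241.59 kcal


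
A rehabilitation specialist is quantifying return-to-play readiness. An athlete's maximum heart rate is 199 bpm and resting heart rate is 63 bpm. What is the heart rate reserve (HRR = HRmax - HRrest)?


HRR = HRmax - HRrest
= 199 - 63
= 136 bpm

136 bpm


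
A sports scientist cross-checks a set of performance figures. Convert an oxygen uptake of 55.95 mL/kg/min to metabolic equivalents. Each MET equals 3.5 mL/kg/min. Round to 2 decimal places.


One MET = 3.5 mL/kg/min
Number of METs = 55.95 / 3.5
= 15.99 METs

15.99 METs


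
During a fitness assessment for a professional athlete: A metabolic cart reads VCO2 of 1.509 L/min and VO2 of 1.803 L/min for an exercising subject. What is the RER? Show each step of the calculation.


RER = VCO2 / VO2 = 1.509 / 1.803 = 0.8369

0.8369


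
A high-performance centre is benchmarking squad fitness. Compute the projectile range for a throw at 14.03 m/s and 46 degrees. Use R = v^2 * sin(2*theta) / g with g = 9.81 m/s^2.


Two times the angle = 92 degrees
sin(92) = 0.999391
R = 196.8409 * 0.999391 / 9.81 = 20.053 m

20.053 m


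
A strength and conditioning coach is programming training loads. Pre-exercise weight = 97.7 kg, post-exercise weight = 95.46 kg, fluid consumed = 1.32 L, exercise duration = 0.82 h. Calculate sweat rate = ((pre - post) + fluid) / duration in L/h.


Weight loss = 97.7 - 95.46 = 2.24 kg (approx L)
Total sweat = 2.24 + 1.32 = 3.56 L
Sweat rate = 3.56 / 0.82 = 4.341 L/h

4.341 L/h


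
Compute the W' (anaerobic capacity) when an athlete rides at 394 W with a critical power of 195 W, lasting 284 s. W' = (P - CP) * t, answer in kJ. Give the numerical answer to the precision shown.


Above-CP power = 199 W
Duration = 284 s
W' = 199 * 284 = 56516 J
Convert: 56516 / 1000 = 56.516 kJ

56.516 kJ


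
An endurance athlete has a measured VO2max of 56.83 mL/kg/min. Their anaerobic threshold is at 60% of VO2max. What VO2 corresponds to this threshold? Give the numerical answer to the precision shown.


Anaerobic threshold VO2 = VO2max * 60%
= 56.83 * 0.6
= 34.1 mL/kg/min

34.1 mL/kg/min


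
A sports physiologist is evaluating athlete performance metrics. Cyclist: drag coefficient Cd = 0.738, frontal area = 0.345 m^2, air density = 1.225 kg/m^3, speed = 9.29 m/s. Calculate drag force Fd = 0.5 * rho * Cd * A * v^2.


v^2 = 9.29^2 = 86.3041
Fd = 0.5 * 1.225 * 0.738 * 0.345 * 86.3041
= 13.459 N

13.459 N


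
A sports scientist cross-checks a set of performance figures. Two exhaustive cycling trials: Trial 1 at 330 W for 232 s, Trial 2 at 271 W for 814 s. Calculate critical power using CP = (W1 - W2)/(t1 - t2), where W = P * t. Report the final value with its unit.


W1 = 330 * 232 = 76560 J
W2 = 271 * 814 = 220594 J
CP = (76560 - 220594) / (232 - 814)
= -144034 / -582
= 247.48 W

247.48 W


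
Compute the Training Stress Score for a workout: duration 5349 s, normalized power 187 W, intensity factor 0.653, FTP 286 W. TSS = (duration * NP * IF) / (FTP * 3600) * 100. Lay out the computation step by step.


Product = 5349 * 187 * 0.653 = 653171.739
Base = 286 * 3600 = 1029600
TSS = 653171.739 / 1029600 * 100 = 63.44

63.44 TSS


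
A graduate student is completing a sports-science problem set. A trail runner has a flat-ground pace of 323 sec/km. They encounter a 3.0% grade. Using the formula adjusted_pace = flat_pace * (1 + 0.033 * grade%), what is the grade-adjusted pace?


Grade factor = 1 + 0.033 * 3.0 = 1.099
Adjusted = 323 * 1.099 = 354.98 sec/km

354.98 s/km


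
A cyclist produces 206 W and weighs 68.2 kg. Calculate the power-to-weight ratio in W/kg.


P/W = power / mass
= 206 / 68.2
= 3.021 W/kg

3.021 W/kg


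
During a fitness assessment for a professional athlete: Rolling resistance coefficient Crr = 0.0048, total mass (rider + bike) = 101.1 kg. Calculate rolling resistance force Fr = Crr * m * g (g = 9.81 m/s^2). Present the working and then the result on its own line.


Fr = Crr * m * g
= 0.0048 * 101.1 * 9.81
= 4.761 N

4.761 N


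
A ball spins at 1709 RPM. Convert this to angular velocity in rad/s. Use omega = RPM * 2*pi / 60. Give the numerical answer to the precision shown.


omega = 1709 * 2 * pi / 60
= 1709 * 6.28318531 / 60
= 10737.964 / 60
= 178.966 rad/s

178.966 rad/s


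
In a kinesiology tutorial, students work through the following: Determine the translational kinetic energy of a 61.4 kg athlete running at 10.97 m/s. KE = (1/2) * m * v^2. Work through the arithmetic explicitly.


KE = 0.5 * m * v^2
= 0.5 * 61.4 * 10.97^2
= 0.5 * 61.4 * 120.3409
= 3694.47 J

3694.47 J


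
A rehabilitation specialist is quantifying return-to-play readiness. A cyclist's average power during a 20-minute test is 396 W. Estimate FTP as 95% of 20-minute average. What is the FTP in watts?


FTP = 20-min power * 0.95
= 396 * 0.95
= 376.2 W

376.2 W


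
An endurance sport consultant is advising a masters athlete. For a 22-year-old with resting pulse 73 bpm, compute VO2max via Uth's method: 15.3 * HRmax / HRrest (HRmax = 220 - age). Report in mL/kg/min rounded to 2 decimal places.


Step 1: HRmax = 220 - 22 = 198 bpm
Step 2: Ratio = 198 / 73 = 2.7123
Step 3: VO2max = 15.3 * 2.7123 = 41.5 mL/kg/min

41.5 mL/kg/min


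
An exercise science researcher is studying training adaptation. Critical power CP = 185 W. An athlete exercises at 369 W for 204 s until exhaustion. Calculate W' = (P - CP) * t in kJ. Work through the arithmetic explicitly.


P - CP = 369 - 185 = 184 W
W' = 184 * 204 = 37536 J
= 37536 / 1000 = 37.536 kJ

37.536 kJ
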